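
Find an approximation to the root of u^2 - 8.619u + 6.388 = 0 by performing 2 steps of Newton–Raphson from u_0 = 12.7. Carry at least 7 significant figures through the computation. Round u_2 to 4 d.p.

8.0080

f'(u) = 2u - 8.619
u_0 = 12.700000: f = 58.216700, f' = 16.781000 → u_1 = 12.700000 - (58.216700)/(16.781000) = 9.230797
u_1 = 9.230797: f = 12.035371, f' = 9.842593 → u_2 = 9.230797 - (12.035371)/(9.842593) = 8.008012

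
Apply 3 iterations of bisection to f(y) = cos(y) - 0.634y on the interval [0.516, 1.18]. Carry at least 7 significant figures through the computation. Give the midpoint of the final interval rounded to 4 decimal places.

0.9725

f(0.516000) = 0.542656, f(1.180000) = -0.367195 (opposite signs)
step 1: m = 0.848000, f(m) = 0.123852 > 0 → root in [0.848000, 1.180000]
step 2: m = 1.014000, f(m) = -0.114407 < 0 → root in [0.848000, 1.014000]
step 3: m = 0.931000, f(m) = 0.006778 > 0 → root in [0.931000, 1.014000]
Midpoint of [0.931000, 1.014000] = 0.972500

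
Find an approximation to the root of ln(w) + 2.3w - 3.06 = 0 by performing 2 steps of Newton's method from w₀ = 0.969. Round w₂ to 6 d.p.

f'(w) = 1/w + 2.3
w_0 = 0.969000: f = -0.862791, f' = 3.331992 → w_1 = 0.969000 - (-0.862791)/(3.331992) = 1.227941
w_1 = 1.227941: f = -0.030396, f' = 3.114371 → w_2 = 1.227941 - (-0.030396)/(3.114371) = 1.237701

1.237701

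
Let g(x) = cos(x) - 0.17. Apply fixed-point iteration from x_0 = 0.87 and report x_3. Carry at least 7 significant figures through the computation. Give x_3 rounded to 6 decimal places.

0.582220

x_1 = g(0.870000) = 0.474827
x_2 = g(0.474827) = 0.719372
x_3 = g(0.719372) = 0.582220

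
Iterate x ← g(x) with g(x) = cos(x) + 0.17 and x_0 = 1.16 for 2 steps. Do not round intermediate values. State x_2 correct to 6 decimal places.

x_1 = g(1.160000) = 0.569340
x_2 = g(0.569340) = 1.012257

1.012257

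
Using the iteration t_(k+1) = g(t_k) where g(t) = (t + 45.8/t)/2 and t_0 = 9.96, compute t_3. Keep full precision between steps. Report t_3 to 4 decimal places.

6.7676

t_1 = g(9.960000) = 7.279197
t_2 = g(7.279197) = 6.785550
t_3 = g(6.785550) = 6.767594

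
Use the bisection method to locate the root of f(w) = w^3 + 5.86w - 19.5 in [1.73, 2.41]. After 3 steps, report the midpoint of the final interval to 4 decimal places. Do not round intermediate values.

2.0275

f(1.730000) = -4.184483, f(2.410000) = 8.620121 (opposite signs)
step 1: m = 2.070000, f(m) = 1.499943 > 0 → root in [1.730000, 2.070000]
step 2: m = 1.900000, f(m) = -1.507000 < 0 → root in [1.900000, 2.070000]
step 3: m = 1.985000, f(m) = -0.046553 < 0 → root in [1.985000, 2.070000]
Midpoint of [1.985000, 2.070000] = 2.027500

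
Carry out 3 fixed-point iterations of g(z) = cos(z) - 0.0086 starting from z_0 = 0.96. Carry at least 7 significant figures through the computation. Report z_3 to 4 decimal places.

0.6618

z_1 = g(0.960000) = 0.564920
z_2 = g(0.564920) = 0.836031
z_3 = g(0.836031) = 0.661813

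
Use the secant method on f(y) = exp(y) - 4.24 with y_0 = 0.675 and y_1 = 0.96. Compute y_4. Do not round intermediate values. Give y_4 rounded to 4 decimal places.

f(y_0) = -2.275967, f(y_1) = -1.628304
y_2 = 0.960000 - (-1.628304)·(0.960000 - 0.675000)/(-1.628304 - (-2.275967)) = 1.676524; f(y_2) = 1.106938
y_3 = 1.676524 - (1.106938)·(1.676524 - 0.960000)/(1.106938 - (-1.628304)) = 1.386550; f(y_3) = -0.238975
y_4 = 1.386550 - (-0.238975)·(1.386550 - 1.676524)/(-0.238975 - (1.106938)) = 1.438037; f(y_4) = -0.027581

1.4380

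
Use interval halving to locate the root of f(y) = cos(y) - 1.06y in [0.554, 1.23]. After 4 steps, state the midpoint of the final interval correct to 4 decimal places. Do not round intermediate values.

0.7019

f(0.554000) = 0.263187, f(1.230000) = -0.969562 (opposite signs)
step 1: m = 0.892000, f(m) = -0.317663 < 0 → root in [0.554000, 0.892000]
step 2: m = 0.723000, f(m) = -0.016556 < 0 → root in [0.554000, 0.723000]
step 3: m = 0.638500, f(m) = 0.126181 > 0 → root in [0.638500, 0.723000]
step 4: m = 0.680750, f(m) = 0.055506 > 0 → root in [0.680750, 0.723000]
Midpoint of [0.680750, 0.723000] = 0.701875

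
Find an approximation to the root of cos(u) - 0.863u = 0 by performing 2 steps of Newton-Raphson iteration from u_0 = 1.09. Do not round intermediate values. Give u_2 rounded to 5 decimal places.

Newton update: u ← u − f(u)/f'(u).
f'(u) = -sin(u) - 0.863
u_0 = 1.090000: f = -0.478185, f' = -1.749627 → u_1 = 1.090000 - (-0.478185)/(-1.749627) = 0.816693
u_1 = 0.816693: f = -0.020171, f' = -1.591886 → u_2 = 0.816693 - (-0.020171)/(-1.591886) = 0.804022

0.80402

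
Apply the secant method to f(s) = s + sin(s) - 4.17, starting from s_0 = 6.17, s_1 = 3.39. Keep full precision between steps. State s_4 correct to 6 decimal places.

4.832173

f(s_0) = 1.887056, f(s_1) = -1.025861
s_2 = 3.390000 - (-1.025861)·(3.390000 - 6.170000)/(-1.025861 - (1.887056)) = 4.369050; f(s_2) = -0.742586
s_3 = 4.369050 - (-0.742586)·(4.369050 - 3.390000)/(-0.742586 - (-1.025861)) = 6.935564; f(s_3) = 3.372642
s_4 = 6.935564 - (3.372642)·(6.935564 - 4.369050)/(3.372642 - (-0.742586)) = 4.832173; f(s_4) = -0.330661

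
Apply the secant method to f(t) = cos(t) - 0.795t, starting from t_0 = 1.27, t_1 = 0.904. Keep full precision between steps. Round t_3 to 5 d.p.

0.83984

f(t_0) = -0.713369, f(t_1) = -0.100208
t_2 = 0.904000 - (-0.100208)·(0.904000 - 1.270000)/(-0.100208 - (-0.713369)) = 0.844185; f(t_2) = -0.006786
t_3 = 0.844185 - (-0.006786)·(0.844185 - 0.904000)/(-0.006786 - (-0.100208)) = 0.839840; f(t_3) = -0.000091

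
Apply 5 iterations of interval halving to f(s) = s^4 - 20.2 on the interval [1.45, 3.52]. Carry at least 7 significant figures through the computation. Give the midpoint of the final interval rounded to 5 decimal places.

f(1.450000) = -15.779494, f(3.520000) = 133.322012 (opposite signs)
step 1: m = 2.485000, f(m) = 17.933404 > 0 → root in [1.450000, 2.485000]
step 2: m = 1.967500, f(m) = -5.214924 < 0 → root in [1.967500, 2.485000]
step 3: m = 2.226250, f(m) = 4.363810 > 0 → root in [1.967500, 2.226250]
step 4: m = 2.096875, f(m) = -0.867404 < 0 → root in [2.096875, 2.226250]
step 5: m = 2.161562, f(m) = 1.630877 > 0 → root in [2.096875, 2.161562]
Midpoint of [2.096875, 2.161562] = 2.129219

2.12922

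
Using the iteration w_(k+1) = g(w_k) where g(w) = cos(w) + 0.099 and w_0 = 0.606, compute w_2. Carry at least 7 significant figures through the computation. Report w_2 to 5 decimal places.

w_1 = g(0.606000) = 0.920933
w_2 = g(0.920933) = 0.704078

0.70408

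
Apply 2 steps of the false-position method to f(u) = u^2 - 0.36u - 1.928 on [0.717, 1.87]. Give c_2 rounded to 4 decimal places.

f(0.717000) = -1.672031, f(1.870000) = 0.895700
step 1: c = 1.467800, f(c) = -0.301972 < 0 → new bracket [1.467800, 1.870000]
step 2: c = 1.569207, f(c) = -0.030503 < 0 → new bracket [1.569207, 1.870000]

1.5692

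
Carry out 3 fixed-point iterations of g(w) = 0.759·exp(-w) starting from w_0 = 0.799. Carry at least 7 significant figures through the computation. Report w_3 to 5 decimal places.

0.44253

w_1 = g(0.799000) = 0.341382
w_2 = g(0.341382) = 0.539488
w_3 = g(0.539488) = 0.442533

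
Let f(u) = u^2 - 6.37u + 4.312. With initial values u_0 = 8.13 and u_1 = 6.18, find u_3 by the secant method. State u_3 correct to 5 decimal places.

f(u_0) = 18.620800, f(u_1) = 3.137800
u_2 = 6.180000 - (3.137800)·(6.180000 - 8.130000)/(3.137800 - (18.620800)) = 5.784811; f(u_2) = 0.926793
u_3 = 5.784811 - (0.926793)·(5.784811 - 6.180000)/(0.926793 - (3.137800)) = 5.619159; f(u_3) = 0.092905

5.61916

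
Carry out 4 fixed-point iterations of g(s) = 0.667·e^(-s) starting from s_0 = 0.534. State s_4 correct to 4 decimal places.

0.4361

s_1 = g(0.534000) = 0.391032
s_2 = g(0.391032) = 0.451131
s_3 = g(0.451131) = 0.424817
s_4 = g(0.424817) = 0.436144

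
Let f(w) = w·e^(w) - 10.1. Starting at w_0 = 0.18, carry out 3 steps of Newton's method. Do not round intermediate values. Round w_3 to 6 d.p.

Newton update: w ← w − f(w)/f'(w).
f'(w) = (w + 1)·e^(w)
w_0 = 0.180000: f = -9.884501, f' = 1.412716 → w_1 = 0.180000 - (-9.884501)/(1.412716) = 7.176804
w_1 = 7.176804: f = 9382.322814, f' = 10701.142176 → w_2 = 7.176804 - (9382.322814)/(10701.142176) = 6.300045
w_2 = 6.300045: f = 3420.883292, f' = 3975.579895 → w_3 = 6.300045 - (3420.883292)/(3975.579895) = 5.439571

5.439571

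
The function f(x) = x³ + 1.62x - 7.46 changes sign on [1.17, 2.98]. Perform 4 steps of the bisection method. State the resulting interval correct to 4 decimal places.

[1.6225, 1.7356]

f(1.170000) = -3.962987, f(2.980000) = 23.831192 (opposite signs)
step 1: m = 2.075000, f(m) = 4.835672 > 0 → root in [1.170000, 2.075000]
step 2: m = 1.622500, f(m) = -0.560309 < 0 → root in [1.622500, 2.075000]
step 3: m = 1.848750, f(m) = 1.853774 > 0 → root in [1.622500, 1.848750]
step 4: m = 1.735625, f(m) = 0.580099 > 0 → root in [1.622500, 1.735625]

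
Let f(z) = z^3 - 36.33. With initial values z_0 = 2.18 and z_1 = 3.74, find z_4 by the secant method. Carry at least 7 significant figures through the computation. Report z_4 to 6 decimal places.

Secant update: z_(k+1) = z_k − f(z_k)·(z_k − z_(k-1))/(f(z_k) − f(z_(k-1))).
f(z_0) = -25.969768, f(z_1) = 15.983624
z_2 = 3.740000 - (15.983624)·(3.740000 - 2.180000)/(15.983624 - (-25.969768)) = 3.145663; f(z_2) = -5.203049
z_3 = 3.145663 - (-5.203049)·(3.145663 - 3.740000)/(-5.203049 - (15.983624)) = 3.291621; f(z_3) = -0.666047
z_4 = 3.291621 - (-0.666047)·(3.291621 - 3.145663)/(-0.666047 - (-5.203049)) = 3.313048; f(z_4) = 0.034970

3.313048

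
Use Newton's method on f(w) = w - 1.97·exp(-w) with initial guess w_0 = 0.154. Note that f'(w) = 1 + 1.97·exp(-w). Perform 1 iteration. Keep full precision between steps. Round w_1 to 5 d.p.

w_0 = 0.154000: f = -1.534826, f' = 2.688826 → w_1 = 0.154000 - (-1.534826)/(2.688826) = 0.724816

0.72482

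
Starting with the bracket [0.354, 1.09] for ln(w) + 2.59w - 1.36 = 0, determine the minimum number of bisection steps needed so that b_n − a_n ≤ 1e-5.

Initial width b − a = 1.09 − 0.354 = 0.736000.
After n steps the width is (b−a)/2^n; need (b−a)/2^n ≤ 1e-5.
So n ≥ log₂(0.736000/1e-5) = log₂(73600.0000) ≈ 16.1674.
Hence n = 17.

17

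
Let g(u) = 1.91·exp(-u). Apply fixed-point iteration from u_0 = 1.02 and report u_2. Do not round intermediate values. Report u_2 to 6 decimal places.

0.959222

u_1 = g(1.020000) = 0.688736
u_2 = g(0.688736) = 0.959222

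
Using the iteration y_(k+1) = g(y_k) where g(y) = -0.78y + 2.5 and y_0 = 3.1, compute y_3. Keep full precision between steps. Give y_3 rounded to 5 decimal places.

y_1 = g(3.100000) = 0.082000
y_2 = g(0.082000) = 2.436040
y_3 = g(2.436040) = 0.599889

0.59989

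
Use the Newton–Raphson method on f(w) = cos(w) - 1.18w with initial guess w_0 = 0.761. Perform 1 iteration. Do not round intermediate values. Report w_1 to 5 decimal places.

f'(w) = -sin(w) - 1.18
w_0 = 0.761000: f = -0.173833, f' = -1.869646 → w_1 = 0.761000 - (-0.173833)/(-1.869646) = 0.668023

0.66802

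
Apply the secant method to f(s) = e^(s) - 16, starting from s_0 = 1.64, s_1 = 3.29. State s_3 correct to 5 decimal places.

2.69680

f(s_0) = -10.844830, f(s_1) = 10.842864
s_2 = 3.290000 - (10.842864)·(3.290000 - 1.640000)/(10.842864 - (-10.844830)) = 2.465075; f(s_2) = -4.235638
s_3 = 2.465075 - (-4.235638)·(2.465075 - 3.290000)/(-4.235638 - (10.842864)) = 2.696801; f(s_3) = -1.167792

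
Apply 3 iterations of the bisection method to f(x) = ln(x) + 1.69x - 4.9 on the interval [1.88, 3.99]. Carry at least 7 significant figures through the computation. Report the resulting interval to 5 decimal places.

f(1.880000) = -1.091528, f(3.990000) = 3.226891 (opposite signs)
step 1: m = 2.935000, f(m) = 1.136857 > 0 → root in [1.880000, 2.935000]
step 2: m = 2.407500, f(m) = 0.047264 > 0 → root in [1.880000, 2.407500]
step 3: m = 2.143750, f(m) = -0.514506 < 0 → root in [2.143750, 2.407500]

[2.14375, 2.40750]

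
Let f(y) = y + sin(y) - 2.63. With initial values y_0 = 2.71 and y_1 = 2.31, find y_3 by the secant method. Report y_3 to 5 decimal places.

Secant update: y_(k+1) = y_k − f(y_k)·(y_k − y_(k-1))/(f(y_k) − f(y_(k-1))).
f(y_0) = 0.498318, f(y_1) = 0.419005
y_2 = 2.310000 - (0.419005)·(2.310000 - 2.710000)/(0.419005 - (0.498318)) = 0.196818; f(y_2) = -2.237633
y_3 = 0.196818 - (-2.237633)·(0.196818 - 2.310000)/(-2.237633 - (0.419005)) = 1.976709; f(y_3) = 0.265451

1.97671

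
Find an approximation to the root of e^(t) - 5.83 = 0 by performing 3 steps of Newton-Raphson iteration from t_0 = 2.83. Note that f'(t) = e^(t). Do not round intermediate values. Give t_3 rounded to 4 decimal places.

1.7657

t_0 = 2.830000: f = 11.115461, f' = 16.945461 → t_1 = 2.830000 - (11.115461)/(16.945461) = 2.174045
t_1 = 2.174045: f = 2.963782, f' = 8.793782 → t_2 = 2.174045 - (2.963782)/(8.793782) = 1.837013
t_2 = 1.837013: f = 0.447761, f' = 6.277761 → t_3 = 1.837013 - (0.447761)/(6.277761) = 1.765688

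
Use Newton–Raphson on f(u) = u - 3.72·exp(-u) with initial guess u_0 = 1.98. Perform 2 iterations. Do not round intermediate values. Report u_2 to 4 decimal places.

f'(u) = 1 + 3.72·exp(-u)
u_0 = 1.980000: f = 1.466382, f' = 1.513618 → u_1 = 1.980000 - (1.466382)/(1.513618) = 1.011207
u_1 = 1.011207: f = -0.342054, f' = 2.353261 → u_2 = 1.011207 - (-0.342054)/(2.353261) = 1.156560

1.1566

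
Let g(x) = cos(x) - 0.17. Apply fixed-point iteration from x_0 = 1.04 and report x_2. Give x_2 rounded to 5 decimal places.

0.77401

x_1 = g(1.040000) = 0.336220
x_2 = g(0.336220) = 0.774008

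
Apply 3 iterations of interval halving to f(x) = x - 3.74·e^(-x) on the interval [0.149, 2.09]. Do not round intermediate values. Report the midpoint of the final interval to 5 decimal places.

1.24081

f(0.149000) = -3.073268, f(2.090000) = 1.627410 (opposite signs)
step 1: m = 1.119500, f(m) = -0.101397 < 0 → root in [1.119500, 2.090000]
step 2: m = 1.604750, f(m) = 0.853235 > 0 → root in [1.119500, 1.604750]
step 3: m = 1.362125, f(m) = 0.404251 > 0 → root in [1.119500, 1.362125]
Midpoint of [1.119500, 1.362125] = 1.240812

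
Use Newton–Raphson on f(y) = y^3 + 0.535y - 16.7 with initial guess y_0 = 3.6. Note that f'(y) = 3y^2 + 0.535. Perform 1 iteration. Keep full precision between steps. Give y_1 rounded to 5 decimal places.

2.79112

y_0 = 3.600000: f = 31.882000, f' = 39.415000 → y_1 = 3.600000 - (31.882000)/(39.415000) = 2.791120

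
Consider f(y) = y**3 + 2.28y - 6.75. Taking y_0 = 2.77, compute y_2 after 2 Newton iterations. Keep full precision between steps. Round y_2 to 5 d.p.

1.57566

Newton update: y ← y − f(y)/f'(y).
f'(y) = 3y**2 + 2.28
y_0 = 2.770000: f = 20.819533, f' = 25.298700 → y_1 = 2.770000 - (20.819533)/(25.298700) = 1.947051
y_1 = 1.947051: f = 5.070565, f' = 13.653026 → y_2 = 1.947051 - (5.070565)/(13.653026) = 1.575664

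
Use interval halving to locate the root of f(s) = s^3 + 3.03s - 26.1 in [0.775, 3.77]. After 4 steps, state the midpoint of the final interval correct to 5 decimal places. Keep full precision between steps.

f(0.775000) = -23.286266, f(3.770000) = 38.905733 (opposite signs)
step 1: m = 2.272500, f(m) = -7.478553 < 0 → root in [2.272500, 3.770000]
step 2: m = 3.021250, f(m) = 10.632211 > 0 → root in [2.272500, 3.021250]
step 3: m = 2.646875, f(m) = 0.463898 > 0 → root in [2.272500, 2.646875]
step 4: m = 2.459688, f(m) = -3.765884 < 0 → root in [2.459688, 2.646875]
Midpoint of [2.459688, 2.646875] = 2.553281

2.55328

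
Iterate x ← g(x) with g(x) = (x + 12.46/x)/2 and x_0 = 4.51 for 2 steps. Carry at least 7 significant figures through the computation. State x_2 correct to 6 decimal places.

3.531432

x_1 = g(4.510000) = 3.636375
x_2 = g(3.636375) = 3.531432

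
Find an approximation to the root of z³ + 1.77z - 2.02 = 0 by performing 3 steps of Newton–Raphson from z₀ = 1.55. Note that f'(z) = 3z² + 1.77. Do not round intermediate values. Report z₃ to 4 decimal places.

0.8251

z_0 = 1.550000: f = 4.447375, f' = 8.977500 → z_1 = 1.550000 - (4.447375)/(8.977500) = 1.054609
z_1 = 1.054609: f = 1.019593, f' = 5.106599 → z_2 = 1.054609 - (1.019593)/(5.106599) = 0.854947
z_2 = 0.854947: f = 0.118166, f' = 3.962803 → z_3 = 0.854947 - (0.118166)/(3.962803) = 0.825128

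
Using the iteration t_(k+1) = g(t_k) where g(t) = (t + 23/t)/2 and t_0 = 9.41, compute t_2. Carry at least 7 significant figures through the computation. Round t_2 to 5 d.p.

t_1 = g(9.410000) = 5.927104
t_2 = g(5.927104) = 4.903791

4.90379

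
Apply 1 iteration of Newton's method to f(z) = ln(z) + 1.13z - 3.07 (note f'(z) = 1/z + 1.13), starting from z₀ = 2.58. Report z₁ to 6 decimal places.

2.057339

Newton update: z ← z − f(z)/f'(z).
z_0 = 2.580000: f = 0.793189, f' = 1.517597 → z_1 = 2.580000 - (0.793189)/(1.517597) = 2.057339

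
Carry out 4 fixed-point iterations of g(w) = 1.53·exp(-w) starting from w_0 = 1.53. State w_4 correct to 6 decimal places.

0.918717

w_1 = g(1.530000) = 0.331300
w_2 = g(0.331300) = 1.098525
w_3 = g(1.098525) = 0.510045
w_4 = g(0.510045) = 0.918717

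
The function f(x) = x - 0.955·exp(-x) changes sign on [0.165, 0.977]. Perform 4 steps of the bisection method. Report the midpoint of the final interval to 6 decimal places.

f(0.165000) = -0.644738, f(0.977000) = 0.617501 (opposite signs)
step 1: m = 0.571000, f(m) = 0.031463 > 0 → root in [0.165000, 0.571000]
step 2: m = 0.368000, f(m) = -0.292972 < 0 → root in [0.368000, 0.571000]
step 3: m = 0.469500, f(m) = -0.127676 < 0 → root in [0.469500, 0.571000]
step 4: m = 0.520250, f(m) = -0.047375 < 0 → root in [0.520250, 0.571000]
Midpoint of [0.520250, 0.571000] = 0.545625

0.545625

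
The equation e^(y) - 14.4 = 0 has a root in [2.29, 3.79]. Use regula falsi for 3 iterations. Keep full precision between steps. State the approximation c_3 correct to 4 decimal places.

2.6284

f(2.290000) = -4.525062, f(3.790000) = 29.856400
step 1: c = 2.487420, f(c) = -2.369800 < 0 → new bracket [2.487420, 3.790000]
step 2: c = 2.583207, f(c) = -1.160468 < 0 → new bracket [2.583207, 3.790000]
step 3: c = 2.628358, f(c) = -0.548988 < 0 → new bracket [2.628358, 3.790000]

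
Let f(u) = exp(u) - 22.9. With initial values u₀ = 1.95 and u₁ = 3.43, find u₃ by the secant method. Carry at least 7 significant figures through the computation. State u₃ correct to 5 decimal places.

3.10246

Secant update: u_(k+1) = u_k − f(u_k)·(u_k − u_(k-1))/(f(u_k) − f(u_(k-1))).
f(u_0) = -15.871312, f(u_1) = 7.976643
u_2 = 3.430000 - (7.976643)·(3.430000 - 1.950000)/(7.976643 - (-15.871312)) = 2.934971; f(u_2) = -4.079044
u_3 = 2.934971 - (-4.079044)·(2.934971 - 3.430000)/(-4.079044 - (7.976643)) = 3.102464; f(u_3) = -0.647283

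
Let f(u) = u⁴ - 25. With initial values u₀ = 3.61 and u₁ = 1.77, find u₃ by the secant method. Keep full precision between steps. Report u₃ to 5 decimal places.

f(u_0) = 144.835630, f(u_1) = -15.184938
u_2 = 1.770000 - (-15.184938)·(1.770000 - 3.610000)/(-15.184938 - (144.835630)) = 1.944604; f(u_2) = -10.700363
u_3 = 1.944604 - (-10.700363)·(1.944604 - 1.770000)/(-10.700363 - (-15.184938)) = 2.361217; f(u_3) = 6.084474

2.36122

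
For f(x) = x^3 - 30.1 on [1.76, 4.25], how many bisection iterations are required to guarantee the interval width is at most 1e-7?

Initial width b − a = 4.25 − 1.76 = 2.490000.
After n steps the width is (b−a)/2^n; need (b−a)/2^n ≤ 1e-7.
So n ≥ log₂(2.490000/1e-7) = log₂(24900000.0000) ≈ 24.5696.
Hence n = 25.

25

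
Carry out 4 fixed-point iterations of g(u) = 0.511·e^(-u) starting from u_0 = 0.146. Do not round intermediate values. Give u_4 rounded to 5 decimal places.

u_1 = g(0.146000) = 0.441585
u_2 = g(0.441585) = 0.328582
u_3 = g(0.328582) = 0.367891
u_4 = g(0.367891) = 0.353710

0.35371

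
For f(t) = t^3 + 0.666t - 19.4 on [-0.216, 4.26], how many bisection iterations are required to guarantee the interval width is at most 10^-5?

19

Initial width b − a = 4.26 − -0.216 = 4.476000.
After n steps the width is (b−a)/2^n; need (b−a)/2^n ≤ 10^-5.
So n ≥ log₂(4.476000/10^-5) = log₂(447600.0000) ≈ 18.7719.
Hence n = 19.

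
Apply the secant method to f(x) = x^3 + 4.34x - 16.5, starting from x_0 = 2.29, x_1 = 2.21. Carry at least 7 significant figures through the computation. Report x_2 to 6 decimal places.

Secant update: x_(k+1) = x_k − f(x_k)·(x_k − x_(k-1))/(f(x_k) − f(x_(k-1))).
f(x_0) = 5.447589, f(x_1) = 3.885261
x_2 = 2.210000 - (3.885261)·(2.210000 - 2.290000)/(3.885261 - (5.447589)) = 2.011053; f(x_2) = 0.361336

2.011053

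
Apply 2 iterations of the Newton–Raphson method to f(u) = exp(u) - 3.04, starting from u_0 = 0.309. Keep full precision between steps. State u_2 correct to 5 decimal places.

1.19204

f'(u) = exp(u)
u_0 = 0.309000: f = -1.677938, f' = 1.362062 → u_1 = 0.309000 - (-1.677938)/(1.362062) = 1.540910
u_1 = 1.540910: f = 1.628835, f' = 4.668835 → u_2 = 1.540910 - (1.628835)/(4.668835) = 1.192036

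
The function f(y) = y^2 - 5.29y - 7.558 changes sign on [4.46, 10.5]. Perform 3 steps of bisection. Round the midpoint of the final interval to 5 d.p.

f(4.460000) = -11.259800, f(10.500000) = 47.147000 (opposite signs)
step 1: m = 7.480000, f(m) = 8.823200 > 0 → root in [4.460000, 7.480000]
step 2: m = 5.970000, f(m) = -3.498400 < 0 → root in [5.970000, 7.480000]
step 3: m = 6.725000, f(m) = 2.092375 > 0 → root in [5.970000, 6.725000]
Midpoint of [5.970000, 6.725000] = 6.347500

6.34750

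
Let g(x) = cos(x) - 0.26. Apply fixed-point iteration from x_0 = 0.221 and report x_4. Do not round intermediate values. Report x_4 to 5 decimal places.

0.55380

x_1 = g(0.221000) = 0.715679
x_2 = g(0.715679) = 0.494648
x_3 = g(0.494648) = 0.620136
x_4 = g(0.620136) = 0.553800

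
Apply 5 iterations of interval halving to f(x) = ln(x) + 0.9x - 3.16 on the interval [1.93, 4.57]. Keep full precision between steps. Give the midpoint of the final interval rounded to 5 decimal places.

2.46625

f(1.930000) = -0.765480, f(4.570000) = 2.472513 (opposite signs)
step 1: m = 3.250000, f(m) = 0.943655 > 0 → root in [1.930000, 3.250000]
step 2: m = 2.590000, f(m) = 0.122658 > 0 → root in [1.930000, 2.590000]
step 3: m = 2.260000, f(m) = -0.310635 < 0 → root in [2.260000, 2.590000]
step 4: m = 2.425000, f(m) = -0.091668 < 0 → root in [2.425000, 2.590000]
step 5: m = 2.507500, f(m) = 0.016036 > 0 → root in [2.425000, 2.507500]
Midpoint of [2.425000, 2.507500] = 2.466250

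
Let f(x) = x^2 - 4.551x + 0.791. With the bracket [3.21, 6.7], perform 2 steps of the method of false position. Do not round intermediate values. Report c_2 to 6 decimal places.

f(3.210000) = -3.513610, f(6.700000) = 15.189300
step 1: c = 3.865647, f(c) = -1.858334 < 0 → new bracket [3.865647, 6.700000]
step 2: c = 4.174615, f(c) = -0.780264 < 0 → new bracket [4.174615, 6.700000]

4.174615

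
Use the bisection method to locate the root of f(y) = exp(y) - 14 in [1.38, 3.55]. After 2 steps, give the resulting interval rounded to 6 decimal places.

f(1.380000) = -10.025098, f(3.550000) = 20.813317 (opposite signs)
step 1: m = 2.465000, f(m) = -2.236518 < 0 → root in [2.465000, 3.550000]
step 2: m = 3.007500, f(m) = 6.236745 > 0 → root in [2.465000, 3.007500]

[2.465000, 3.007500]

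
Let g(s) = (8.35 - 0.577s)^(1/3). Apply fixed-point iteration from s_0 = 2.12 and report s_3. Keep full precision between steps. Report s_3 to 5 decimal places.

s_1 = g(2.120000) = 1.924409
s_2 = g(1.924409) = 1.934514
s_3 = g(1.934514) = 1.933994

1.93399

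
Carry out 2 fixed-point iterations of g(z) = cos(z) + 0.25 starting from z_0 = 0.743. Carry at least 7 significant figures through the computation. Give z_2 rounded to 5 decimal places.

0.80166

z_1 = g(0.743000) = 0.986442
z_2 = g(0.986442) = 0.801661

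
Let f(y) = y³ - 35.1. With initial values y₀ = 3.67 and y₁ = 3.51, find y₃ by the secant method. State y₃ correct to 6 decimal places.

Secant update: y_(k+1) = y_k − f(y_k)·(y_k − y_(k-1))/(f(y_k) − f(y_(k-1))).
f(y_0) = 14.330863, f(y_1) = 8.143551
y_2 = 3.510000 - (8.143551)·(3.510000 - 3.670000)/(8.143551 - (14.330863)) = 3.299413; f(y_2) = 0.817822
y_3 = 3.299413 - (0.817822)·(3.299413 - 3.510000)/(0.817822 - (8.143551)) = 3.275904; f(y_3) = 0.055504

3.275904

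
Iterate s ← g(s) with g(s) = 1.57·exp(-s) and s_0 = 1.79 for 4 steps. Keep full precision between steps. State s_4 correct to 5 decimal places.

0.98212

s_1 = g(1.790000) = 0.262127
s_2 = g(0.262127) = 1.207978
s_3 = g(1.207978) = 0.469117
s_4 = g(0.469117) = 0.982120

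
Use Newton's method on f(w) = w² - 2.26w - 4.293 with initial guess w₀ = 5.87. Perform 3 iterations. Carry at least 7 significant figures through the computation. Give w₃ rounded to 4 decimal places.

3.4908

f'(w) = 2w - 2.26
w_0 = 5.870000: f = 16.897700, f' = 9.480000 → w_1 = 5.870000 - (16.897700)/(9.480000) = 4.087542
w_1 = 4.087542: f = 3.177156, f' = 5.915084 → w_2 = 4.087542 - (3.177156)/(5.915084) = 3.550414
w_2 = 3.550414: f = 0.288506, f' = 4.840829 → w_3 = 3.550414 - (0.288506)/(4.840829) = 3.490816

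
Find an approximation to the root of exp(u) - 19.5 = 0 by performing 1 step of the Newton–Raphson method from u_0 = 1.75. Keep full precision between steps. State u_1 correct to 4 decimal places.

4.1386

f'(u) = exp(u)
u_0 = 1.750000: f = -13.745397, f' = 5.754603 → u_1 = 1.750000 - (-13.745397)/(5.754603) = 4.138592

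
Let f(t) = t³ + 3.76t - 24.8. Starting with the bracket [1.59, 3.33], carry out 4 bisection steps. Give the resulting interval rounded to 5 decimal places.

[2.46000, 2.56875]

f(1.590000) = -14.801921, f(3.330000) = 24.646837 (opposite signs)
step 1: m = 2.460000, f(m) = -0.663464 < 0 → root in [2.460000, 3.330000]
step 2: m = 2.895000, f(m) = 10.348267 > 0 → root in [2.460000, 2.895000]
step 3: m = 2.677500, f(m) = 4.462414 > 0 → root in [2.460000, 2.677500]
step 4: m = 2.568750, f(m) = 1.808337 > 0 → root in [2.460000, 2.568750]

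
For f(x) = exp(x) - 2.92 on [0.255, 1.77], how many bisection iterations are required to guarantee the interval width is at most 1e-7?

Initial width b − a = 1.77 − 0.255 = 1.515000.
After n steps the width is (b−a)/2^n; need (b−a)/2^n ≤ 1e-7.
So n ≥ log₂(1.515000/1e-7) = log₂(15150000.0000) ≈ 23.8528.
Hence n = 24.

24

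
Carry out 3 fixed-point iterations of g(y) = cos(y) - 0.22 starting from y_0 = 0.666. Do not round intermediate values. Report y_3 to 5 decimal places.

y_1 = g(0.666000) = 0.566299
y_2 = g(0.566299) = 0.623892
y_3 = g(0.623892) = 0.591611

0.59161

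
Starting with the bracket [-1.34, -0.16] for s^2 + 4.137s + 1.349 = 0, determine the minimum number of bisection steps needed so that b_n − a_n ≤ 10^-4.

Initial width b − a = -0.16 − -1.34 = 1.180000.
After n steps the width is (b−a)/2^n; need (b−a)/2^n ≤ 10^-4.
So n ≥ log₂(1.180000/10^-4) = log₂(11800.0000) ≈ 13.5265.
Hence n = 14.

14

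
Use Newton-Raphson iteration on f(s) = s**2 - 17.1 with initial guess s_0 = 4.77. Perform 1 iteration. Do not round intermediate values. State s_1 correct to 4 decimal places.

4.1775

f'(s) = 2s
s_0 = 4.770000: f = 5.652900, f' = 9.540000 → s_1 = 4.770000 - (5.652900)/(9.540000) = 4.177453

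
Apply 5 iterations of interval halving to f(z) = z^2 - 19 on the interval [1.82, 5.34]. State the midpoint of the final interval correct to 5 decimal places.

f(1.820000) = -15.687600, f(5.340000) = 9.515600 (opposite signs)
step 1: m = 3.580000, f(m) = -6.183600 < 0 → root in [3.580000, 5.340000]
step 2: m = 4.460000, f(m) = 0.891600 > 0 → root in [3.580000, 4.460000]
step 3: m = 4.020000, f(m) = -2.839600 < 0 → root in [4.020000, 4.460000]
step 4: m = 4.240000, f(m) = -1.022400 < 0 → root in [4.240000, 4.460000]
step 5: m = 4.350000, f(m) = -0.077500 < 0 → root in [4.350000, 4.460000]
Midpoint of [4.350000, 4.460000] = 4.405000

4.40500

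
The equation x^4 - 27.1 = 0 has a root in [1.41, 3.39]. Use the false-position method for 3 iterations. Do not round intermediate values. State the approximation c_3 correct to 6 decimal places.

2.131632

False-position update: c = (a·f(b) − b·f(a))/(f(b) − f(a)); replace the endpoint whose sign matches f(c).
f(1.410000) = -23.147458, f(3.390000) = 104.968362
step 1: c = 1.767739, f(c) = -17.335003 < 0 → new bracket [1.767739, 3.390000]
step 2: c = 1.997674, f(c) = -11.174295 < 0 → new bracket [1.997674, 3.390000]
step 3: c = 2.131632, f(c) = -6.453366 < 0 → new bracket [2.131632, 3.390000]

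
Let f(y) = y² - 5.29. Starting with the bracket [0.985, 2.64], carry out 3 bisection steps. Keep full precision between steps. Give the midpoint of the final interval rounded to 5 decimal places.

2.32969

f(0.985000) = -4.319775, f(2.640000) = 1.679600 (opposite signs)
step 1: m = 1.812500, f(m) = -2.004844 < 0 → root in [1.812500, 2.640000]
step 2: m = 2.226250, f(m) = -0.333811 < 0 → root in [2.226250, 2.640000]
step 3: m = 2.433125, f(m) = 0.630097 > 0 → root in [2.226250, 2.433125]
Midpoint of [2.226250, 2.433125] = 2.329688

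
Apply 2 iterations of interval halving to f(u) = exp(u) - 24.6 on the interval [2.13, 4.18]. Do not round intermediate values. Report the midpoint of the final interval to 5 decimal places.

f(2.130000) = -16.185133, f(4.180000) = 40.765853 (opposite signs)
step 1: m = 3.155000, f(m) = -1.146963 < 0 → root in [3.155000, 4.180000]
step 2: m = 3.667500, f(m) = 14.553899 > 0 → root in [3.155000, 3.667500]
Midpoint of [3.155000, 3.667500] = 3.411250

3.41125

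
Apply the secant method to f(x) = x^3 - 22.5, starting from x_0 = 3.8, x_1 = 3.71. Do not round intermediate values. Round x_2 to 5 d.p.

f(x_0) = 32.372000, f(x_1) = 28.564811
x_2 = 3.710000 - (28.564811)·(3.710000 - 3.800000)/(28.564811 - (32.372000)) = 3.034742; f(x_2) = 5.448952

3.03474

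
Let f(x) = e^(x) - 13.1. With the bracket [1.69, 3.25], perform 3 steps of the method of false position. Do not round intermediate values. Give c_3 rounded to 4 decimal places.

False-position update: c = (a·f(b) − b·f(a))/(f(b) − f(a)); replace the endpoint whose sign matches f(c).
f(1.690000) = -7.680519, f(3.250000) = 12.690340
step 1: c = 2.278174, f(c) = -3.341155 < 0 → new bracket [2.278174, 3.250000]
step 2: c = 2.480714, f(c) = -1.150204 < 0 → new bracket [2.480714, 3.250000]
step 3: c = 2.544645, f(c) = -0.361296 < 0 → new bracket [2.544645, 3.250000]

2.5446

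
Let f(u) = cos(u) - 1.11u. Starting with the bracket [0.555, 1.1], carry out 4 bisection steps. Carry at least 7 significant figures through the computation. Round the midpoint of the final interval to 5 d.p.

0.70828

f(0.555000) = 0.233850, f(1.100000) = -0.767404 (opposite signs)
step 1: m = 0.827500, f(m) = -0.241807 < 0 → root in [0.555000, 0.827500]
step 2: m = 0.691250, f(m) = 0.003162 > 0 → root in [0.691250, 0.827500]
step 3: m = 0.759375, f(m) = -0.117640 < 0 → root in [0.691250, 0.759375]
step 4: m = 0.725313, f(m) = -0.056805 < 0 → root in [0.691250, 0.725313]
Midpoint of [0.691250, 0.725313] = 0.708281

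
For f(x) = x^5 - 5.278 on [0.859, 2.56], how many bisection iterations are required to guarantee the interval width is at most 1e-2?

Initial width b − a = 2.56 − 0.859 = 1.701000.
After n steps the width is (b−a)/2^n; need (b−a)/2^n ≤ 1e-2.
So n ≥ log₂(1.701000/1e-2) = log₂(170.1000) ≈ 7.4102.
Hence n = 8.

8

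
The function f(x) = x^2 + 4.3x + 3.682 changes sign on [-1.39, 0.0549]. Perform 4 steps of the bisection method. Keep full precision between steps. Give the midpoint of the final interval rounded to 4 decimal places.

f(-1.390000) = -0.362900, f(0.054900) = 3.921084 (opposite signs)
step 1: m = -0.667550, f(m) = 1.257158 > 0 → root in [-1.390000, -0.667550]
step 2: m = -1.028775, f(m) = 0.316646 > 0 → root in [-1.390000, -1.028775]
step 3: m = -1.209388, f(m) = -0.055748 < 0 → root in [-1.209388, -1.028775]
step 4: m = -1.119081, f(m) = 0.122293 > 0 → root in [-1.209388, -1.119081]
Midpoint of [-1.209388, -1.119081] = -1.164234

-1.1642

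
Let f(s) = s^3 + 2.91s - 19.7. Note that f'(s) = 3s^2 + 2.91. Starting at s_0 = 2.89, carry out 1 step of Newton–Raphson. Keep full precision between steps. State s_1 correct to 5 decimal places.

s_0 = 2.890000: f = 12.847469, f' = 27.966300 → s_1 = 2.890000 - (12.847469)/(27.966300) = 2.430609

2.43061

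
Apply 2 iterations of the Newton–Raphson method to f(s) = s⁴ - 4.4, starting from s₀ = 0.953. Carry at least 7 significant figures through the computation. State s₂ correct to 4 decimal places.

1.6297

f'(s) = 4s³
s_0 = 0.953000: f = -3.575156, f' = 3.462093 → s_1 = 0.953000 - (-3.575156)/(3.462093) = 1.985658
s_1 = 1.985658: f = 11.145957, f' = 31.316491 → s_2 = 1.985658 - (11.145957)/(31.316491) = 1.629744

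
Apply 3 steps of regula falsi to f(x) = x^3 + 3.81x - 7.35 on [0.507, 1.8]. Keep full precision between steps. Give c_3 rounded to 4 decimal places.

1.3159

False-position update: c = (a·f(b) − b·f(a))/(f(b) − f(a)); replace the endpoint whose sign matches f(c).
f(0.507000) = -5.288006, f(1.800000) = 5.340000
step 1: c = 1.150337, f(c) = -1.445002 < 0 → new bracket [1.150337, 1.800000]
step 2: c = 1.288696, f(c) = -0.299883 < 0 → new bracket [1.288696, 1.800000]
step 3: c = 1.315883, f(c) = -0.057972 < 0 → new bracket [1.315883, 1.800000]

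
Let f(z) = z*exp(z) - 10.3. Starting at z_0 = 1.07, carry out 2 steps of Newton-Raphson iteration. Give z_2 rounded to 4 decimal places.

1.8964

f'(z) = (z+1)*exp(z)
z_0 = 1.070000: f = -7.180544, f' = 6.034836 → z_1 = 1.070000 - (-7.180544)/(6.034836) = 2.259849
z_1 = 2.259849: f = 11.353069, f' = 31.234713 → z_2 = 2.259849 - (11.353069)/(31.234713) = 1.896373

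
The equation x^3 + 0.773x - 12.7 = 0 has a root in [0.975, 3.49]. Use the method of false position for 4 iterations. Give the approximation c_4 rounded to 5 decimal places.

2.17863

f(0.975000) = -11.019466, f(3.490000) = 32.506319
step 1: c = 1.611725, f(c) = -7.267427 < 0 → new bracket [1.611725, 3.490000]
step 2: c = 1.954922, f(c) = -3.717682 < 0 → new bracket [1.954922, 3.490000]
step 3: c = 2.112468, f(c) = -1.640136 < 0 → new bracket [2.112468, 3.490000]
step 4: c = 2.178634, f(c) = -0.675151 < 0 → new bracket [2.178634, 3.490000]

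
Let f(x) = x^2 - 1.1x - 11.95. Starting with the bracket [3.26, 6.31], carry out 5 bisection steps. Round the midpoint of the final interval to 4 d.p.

4.0702

f(3.260000) = -4.908400, f(6.310000) = 20.925100 (opposite signs)
step 1: m = 4.785000, f(m) = 5.682725 > 0 → root in [3.260000, 4.785000]
step 2: m = 4.022500, f(m) = -0.194244 < 0 → root in [4.022500, 4.785000]
step 3: m = 4.403750, f(m) = 2.598889 > 0 → root in [4.022500, 4.403750]
step 4: m = 4.213125, f(m) = 1.165985 > 0 → root in [4.022500, 4.213125]
step 5: m = 4.117812, f(m) = 0.476786 > 0 → root in [4.022500, 4.117812]
Midpoint of [4.022500, 4.117812] = 4.070156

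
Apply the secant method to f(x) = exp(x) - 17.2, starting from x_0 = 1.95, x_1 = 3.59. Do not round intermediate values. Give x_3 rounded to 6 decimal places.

f(x_0) = -10.171312, f(x_1) = 19.034076
x_2 = 3.590000 - (19.034076)·(3.590000 - 1.950000)/(19.034076 - (-10.171312)) = 2.521160; f(x_2) = -4.756977
x_3 = 2.521160 - (-4.756977)·(2.521160 - 3.590000)/(-4.756977 - (19.034076)) = 2.734873; f(x_3) = -1.792219

2.734873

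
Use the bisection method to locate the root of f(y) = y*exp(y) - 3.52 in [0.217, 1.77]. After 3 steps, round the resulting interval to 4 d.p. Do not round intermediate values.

[0.9935, 1.1876]

f(0.217000) = -3.250411, f(1.770000) = 6.871410 (opposite signs)
step 1: m = 0.993500, f(m) = -0.836884 < 0 → root in [0.993500, 1.770000]
step 2: m = 1.381750, f(m) = 1.981940 > 0 → root in [0.993500, 1.381750]
step 3: m = 1.187625, f(m) = 0.374559 > 0 → root in [0.993500, 1.187625]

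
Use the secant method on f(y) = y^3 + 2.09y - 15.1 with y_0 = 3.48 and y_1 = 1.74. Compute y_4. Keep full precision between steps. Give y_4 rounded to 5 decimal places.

2.18818

f(y_0) = 34.317392, f(y_1) = -6.195376
y_2 = 1.740000 - (-6.195376)·(1.740000 - 3.480000)/(-6.195376 - (34.317392)) = 2.006088; f(y_2) = -2.834000
y_3 = 2.006088 - (-2.834000)·(2.006088 - 1.740000)/(-2.834000 - (-6.195376)) = 2.230428; f(y_3) = 0.657554
y_4 = 2.230428 - (0.657554)·(2.230428 - 2.006088)/(0.657554 - (-2.834000)) = 2.188179; f(y_4) = -0.049427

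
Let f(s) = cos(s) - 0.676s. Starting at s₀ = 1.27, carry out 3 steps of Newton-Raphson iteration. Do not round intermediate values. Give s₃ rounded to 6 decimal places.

0.909035

f'(s) = -sin(s) - 0.676
s_0 = 1.270000: f = -0.562239, f' = -1.631101 → s_1 = 1.270000 - (-0.562239)/(-1.631101) = 0.925301
s_1 = 0.925301: f = -0.023909, f' = -1.474802 → s_2 = 0.925301 - (-0.023909)/(-1.474802) = 0.909089
s_2 = 0.909089: f = -0.000080, f' = -1.464944 → s_3 = 0.909089 - (-0.000080)/(-1.464944) = 0.909035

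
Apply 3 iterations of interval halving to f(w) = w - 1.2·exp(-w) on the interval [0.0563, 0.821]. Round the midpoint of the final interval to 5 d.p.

f(0.056300) = -1.078007, f(0.821000) = 0.293010 (opposite signs)
step 1: m = 0.438650, f(m) = -0.335238 < 0 → root in [0.438650, 0.821000]
step 2: m = 0.629825, f(m) = -0.009397 < 0 → root in [0.629825, 0.821000]
step 3: m = 0.725413, f(m) = 0.144463 > 0 → root in [0.629825, 0.725413]
Midpoint of [0.629825, 0.725413] = 0.677619

0.67762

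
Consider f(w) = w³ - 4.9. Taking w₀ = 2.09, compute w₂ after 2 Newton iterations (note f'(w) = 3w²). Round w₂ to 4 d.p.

1.7011

w_0 = 2.090000: f = 4.229329, f' = 13.104300 → w_1 = 2.090000 - (4.229329)/(13.104300) = 1.767256
w_1 = 1.767256: f = 0.619487, f' = 9.369586 → w_2 = 1.767256 - (0.619487)/(9.369586) = 1.701140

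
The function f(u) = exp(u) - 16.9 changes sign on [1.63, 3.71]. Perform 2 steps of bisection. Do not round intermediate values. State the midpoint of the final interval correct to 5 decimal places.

2.93000

f(1.630000) = -11.796125, f(3.710000) = 23.953807 (opposite signs)
step 1: m = 2.670000, f(m) = -2.460031 < 0 → root in [2.670000, 3.710000]
step 2: m = 3.190000, f(m) = 7.388427 > 0 → root in [2.670000, 3.190000]
Midpoint of [2.670000, 3.190000] = 2.930000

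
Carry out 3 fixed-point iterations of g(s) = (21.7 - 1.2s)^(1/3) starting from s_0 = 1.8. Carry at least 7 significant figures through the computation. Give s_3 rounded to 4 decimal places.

s_1 = g(1.800000) = 2.693445
s_2 = g(2.693445) = 2.643254
s_3 = g(2.643254) = 2.646124

2.6461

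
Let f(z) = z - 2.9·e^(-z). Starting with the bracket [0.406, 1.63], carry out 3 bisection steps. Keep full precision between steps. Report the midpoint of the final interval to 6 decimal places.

f(0.406000) = -1.526299, f(1.630000) = 1.061804 (opposite signs)
step 1: m = 1.018000, f(m) = -0.029819 < 0 → root in [1.018000, 1.630000]
step 2: m = 1.324000, f(m) = 0.552400 > 0 → root in [1.018000, 1.324000]
step 3: m = 1.171000, f(m) = 0.271835 > 0 → root in [1.018000, 1.171000]
Midpoint of [1.018000, 1.171000] = 1.094500

1.094500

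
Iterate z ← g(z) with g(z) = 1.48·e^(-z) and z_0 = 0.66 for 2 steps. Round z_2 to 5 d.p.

z_1 = g(0.660000) = 0.764940
z_2 = g(0.764940) = 0.688736

0.68874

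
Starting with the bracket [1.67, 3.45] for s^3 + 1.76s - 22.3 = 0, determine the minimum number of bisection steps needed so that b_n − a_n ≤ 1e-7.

25

Initial width b − a = 3.45 − 1.67 = 1.780000.
After n steps the width is (b−a)/2^n; need (b−a)/2^n ≤ 1e-7.
So n ≥ log₂(1.780000/1e-7) = log₂(17800000.0000) ≈ 24.0854.
Hence n = 25.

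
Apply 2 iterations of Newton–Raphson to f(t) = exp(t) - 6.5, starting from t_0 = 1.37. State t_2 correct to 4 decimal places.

Newton update: t ← t − f(t)/f'(t).
f'(t) = exp(t)
t_0 = 1.370000: f = -2.564649, f' = 3.935351 → t_1 = 1.370000 - (-2.564649)/(3.935351) = 2.021695
t_1 = 2.021695: f = 1.051115, f' = 7.551115 → t_2 = 2.021695 - (1.051115)/(7.551115) = 1.882495

1.8825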